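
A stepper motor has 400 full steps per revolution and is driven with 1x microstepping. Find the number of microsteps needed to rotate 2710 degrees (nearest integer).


step_size = 360/(400*1) = 360/400 = 0.900000 deg
n = 2710/(360/400) = 2710*400/360 = 3011.1111 -> 3011

3011 steps


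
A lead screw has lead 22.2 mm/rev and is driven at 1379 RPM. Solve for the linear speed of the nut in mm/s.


v = lead * (RPM/60) = 22.2*1379/60 = 510.2300

510.2300 mm/s


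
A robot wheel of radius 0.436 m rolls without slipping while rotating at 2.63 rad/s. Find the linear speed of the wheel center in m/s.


v = omega * r = 2.63 * 0.436 = 1.1467

1.1467 m/s


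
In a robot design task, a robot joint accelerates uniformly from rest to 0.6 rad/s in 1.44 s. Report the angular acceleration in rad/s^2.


alpha = delta_omega / t = 0.6 / 1.44 = 0.4167

0.4167 rad/s^2


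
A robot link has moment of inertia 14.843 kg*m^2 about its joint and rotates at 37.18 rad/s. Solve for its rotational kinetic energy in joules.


KE = (1/2)*I*omega^2 = 0.5*14.843*37.18^2 = 10259.1283

10259.1283 J


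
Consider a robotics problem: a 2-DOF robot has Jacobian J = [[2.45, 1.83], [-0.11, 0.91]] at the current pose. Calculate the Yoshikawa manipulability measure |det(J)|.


det(J) = 2.45*0.91 - (1.83)*(-0.11) = 2.4308
|det(J)| = 2.4308

2.4308


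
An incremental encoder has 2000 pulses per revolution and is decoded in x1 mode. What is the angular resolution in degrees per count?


resolution = 360 / (PPR * 1) = 360 / 2000 = 0.1800

0.1800 degrees


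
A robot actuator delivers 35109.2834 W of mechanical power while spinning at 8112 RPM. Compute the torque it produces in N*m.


omega = 8112 * 2*pi/60 = 849.486654 rad/s
tau = P / omega = 35109.2834 / 849.486654 = 41.3300

41.3300 N*m


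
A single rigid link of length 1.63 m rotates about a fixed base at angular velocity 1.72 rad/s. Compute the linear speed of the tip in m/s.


v = L*omega = 1.63 * 1.72 = 2.8036

2.8036 m/s


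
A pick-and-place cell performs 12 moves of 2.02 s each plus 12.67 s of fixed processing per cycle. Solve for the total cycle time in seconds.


T = 12*2.02 + 12.67 = 36.9100

36.9100 s


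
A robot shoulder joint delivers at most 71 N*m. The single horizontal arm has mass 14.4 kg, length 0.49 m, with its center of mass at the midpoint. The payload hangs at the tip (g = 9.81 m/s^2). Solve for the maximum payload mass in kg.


tau_arm = m_arm*g*(L/2) = 14.4*9.81*0.49/2 = 34.6097 N*m
tau_payload = tau_max - tau_arm = 71 - 34.6097 = 36.3903
m_payload = tau_payload / (g*L) = 36.3903 / (9.81*0.49) = 7.5704

7.5704 kg


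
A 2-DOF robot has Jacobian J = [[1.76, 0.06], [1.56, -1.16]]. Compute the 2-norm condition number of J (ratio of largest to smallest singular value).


JJ^T eigenvalues: trace(JJ^T) = 6.8804, det(JJ^T) = det(J)^2 = 4.55907904
s_max^2 = (6.8804 + sqrt(29.10358800))/2 = 6.13758707
s_min^2 = (6.8804 - sqrt(29.10358800))/2 = 0.74281293
kappa = s_max/s_min = sqrt(6.13758707/0.74281293) = 2.8745

2.8745


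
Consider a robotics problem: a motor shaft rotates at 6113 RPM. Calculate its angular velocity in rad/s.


omega = 6113 * 2*pi/60 = 640.1519

640.1519 rad/s


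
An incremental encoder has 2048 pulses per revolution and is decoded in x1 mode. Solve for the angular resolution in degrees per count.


resolution = 360 / (PPR * 1) = 360 / 2048 = 0.1758

0.1758 degrees


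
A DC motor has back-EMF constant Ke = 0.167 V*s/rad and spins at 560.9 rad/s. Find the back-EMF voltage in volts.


V_emf = Ke * omega = 0.167*560.9 = 93.6703

93.6703 V


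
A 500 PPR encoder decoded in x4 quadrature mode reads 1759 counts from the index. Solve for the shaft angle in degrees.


angle = counts * 360 / (PPR*4) = 1759 * 360 / 2000 = 316.6200

316.6200 degrees


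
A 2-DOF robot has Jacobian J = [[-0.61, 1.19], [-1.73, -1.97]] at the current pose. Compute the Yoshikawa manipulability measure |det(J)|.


det(J) = -0.61*-1.97 - (1.19)*(-1.73) = 3.2604
|det(J)| = 3.2604

3.2604


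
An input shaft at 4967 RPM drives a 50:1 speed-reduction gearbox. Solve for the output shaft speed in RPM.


omega_out = omega_in / N = 4967 / 50 = 99.3400

99.3400 RPM


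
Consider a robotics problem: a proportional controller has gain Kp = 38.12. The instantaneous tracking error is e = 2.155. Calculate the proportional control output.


u_P = Kp * e = 38.12 * 2.155 = 82.1486

82.1486


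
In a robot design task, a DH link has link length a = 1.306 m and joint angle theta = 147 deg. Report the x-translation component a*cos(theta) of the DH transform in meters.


a*cos(theta) = 1.306*cos(147 deg) = -1.0953

-1.0953 m


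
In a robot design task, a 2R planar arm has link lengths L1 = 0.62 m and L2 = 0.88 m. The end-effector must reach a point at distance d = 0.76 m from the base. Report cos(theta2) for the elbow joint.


cos(th2) = (d^2 - L1^2 - L2^2)/(2*L1*L2) = (0.76^2 - 0.62^2 - 0.88^2)/(2*0.62*0.88) = -0.5326

-0.5326


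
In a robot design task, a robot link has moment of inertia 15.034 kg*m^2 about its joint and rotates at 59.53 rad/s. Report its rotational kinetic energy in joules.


KE = (1/2)*I*omega^2 = 0.5*15.034*59.53^2 = 26638.9017

26638.9017 J


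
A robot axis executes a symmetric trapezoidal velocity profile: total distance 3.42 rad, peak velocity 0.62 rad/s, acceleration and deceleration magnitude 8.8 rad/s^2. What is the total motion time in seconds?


t_acc = v/a = 0.62/8.8 = 0.070455 s
d_acc = v^2/(2a) = 0.021841 rad (each ramp)
d_cruise = 3.42 - 2*0.021841 = 3.376318 rad
t_cruise = 3.376318/0.62 = 5.445674 s
t_total = 2*0.070455 + 5.445674 = 5.5866

5.5866 s


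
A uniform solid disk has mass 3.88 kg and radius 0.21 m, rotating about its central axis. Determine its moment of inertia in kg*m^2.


I = (1/2)*m*R^2 = 0.5*3.88*0.21^2 = 0.0856

0.0856 kg*m^2


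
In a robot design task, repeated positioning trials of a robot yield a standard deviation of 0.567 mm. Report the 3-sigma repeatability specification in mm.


repeatability = 3*sigma = 3*0.567 = 1.7010

1.7010 mm


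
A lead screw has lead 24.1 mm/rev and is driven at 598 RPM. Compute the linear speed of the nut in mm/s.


v = lead * (RPM/60) = 24.1*598/60 = 240.1967

240.1967 mm/s


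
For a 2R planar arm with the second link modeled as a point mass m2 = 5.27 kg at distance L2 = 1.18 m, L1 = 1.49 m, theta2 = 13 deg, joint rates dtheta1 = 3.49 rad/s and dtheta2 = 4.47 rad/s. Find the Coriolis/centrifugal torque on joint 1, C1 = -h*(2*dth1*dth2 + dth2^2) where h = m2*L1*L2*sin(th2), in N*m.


h = m2*L1*L2*sin(th2) = 5.27*1.49*1.18*sin(13 deg) = 2.084332
C1 = -h*(2*3.49*4.47 + 4.47^2) = -2.084332*51.1815 = -106.6792

-106.6792 N*m


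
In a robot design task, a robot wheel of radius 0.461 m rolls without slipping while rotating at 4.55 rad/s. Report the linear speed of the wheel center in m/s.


v = omega * r = 4.55 * 0.461 = 2.0976

2.0976 m/s


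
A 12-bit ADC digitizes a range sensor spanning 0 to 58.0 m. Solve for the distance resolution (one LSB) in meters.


res = range / 2^n = 58.0/2^12 = 58.0/4096 = 0.0142

0.0142 m


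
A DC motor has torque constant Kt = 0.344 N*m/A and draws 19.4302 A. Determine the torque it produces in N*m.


tau = Kt * I = 0.344*19.4302 = 6.6840

6.6840 N*m


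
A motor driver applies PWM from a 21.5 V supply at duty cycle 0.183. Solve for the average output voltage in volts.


V_avg = V_supply * D = 21.5*0.183 = 3.9345

3.9345 V


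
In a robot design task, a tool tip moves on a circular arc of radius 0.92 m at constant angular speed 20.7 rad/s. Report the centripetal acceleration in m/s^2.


a_c = omega^2 * r = 20.7^2 * 0.92 = 394.2108

394.2108 m/s^2


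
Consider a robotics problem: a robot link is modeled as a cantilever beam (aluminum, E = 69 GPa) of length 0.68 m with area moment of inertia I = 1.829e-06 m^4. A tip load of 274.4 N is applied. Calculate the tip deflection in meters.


delta = F*L^3/(3*E*I) = 274.4*0.68^3/(3*6.900e+10*1.829e-06)
      = 86.2801408/378603 = 2.2789e-04

2.2789e-04 m


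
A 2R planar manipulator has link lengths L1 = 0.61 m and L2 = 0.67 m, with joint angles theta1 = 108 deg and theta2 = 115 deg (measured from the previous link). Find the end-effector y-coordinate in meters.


y = L1*sin(th1) + L2*sin(th1+th2) = 0.61*sin(108 deg) + 0.67*sin(223 deg) = 0.1232

0.1232 m


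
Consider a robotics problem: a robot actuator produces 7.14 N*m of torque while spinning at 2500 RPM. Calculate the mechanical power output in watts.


omega = 2500 * 2*pi/60 = 261.799388 rad/s
P = tau * omega = 7.14 * 261.799388 = 1869.2476

1869.2476 W


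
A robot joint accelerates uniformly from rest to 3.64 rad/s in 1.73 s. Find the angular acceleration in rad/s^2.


alpha = delta_omega / t = 3.64 / 1.73 = 2.1040

2.1040 rad/s^2


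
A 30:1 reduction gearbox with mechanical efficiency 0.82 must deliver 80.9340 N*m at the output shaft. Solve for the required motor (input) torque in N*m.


tau_in = tau_out / (N * eta) = 80.9340 / (30 * 0.82) = 3.2900

3.2900 N*m


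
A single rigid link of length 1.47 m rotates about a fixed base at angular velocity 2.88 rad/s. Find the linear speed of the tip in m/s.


v = L*omega = 1.47 * 2.88 = 4.2336

4.2336 m/s


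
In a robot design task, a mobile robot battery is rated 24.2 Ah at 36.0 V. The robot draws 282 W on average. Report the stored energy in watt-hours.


E = capacity * V = 24.2*36.0 = 871.2000

871.2000 Wh


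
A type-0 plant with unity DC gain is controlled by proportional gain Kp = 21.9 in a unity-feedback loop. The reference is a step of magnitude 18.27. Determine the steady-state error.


e_ss = R/(1 + Kp) = 18.27/(1 + 21.9) = 18.27/22.9000 = 0.7978

0.7978


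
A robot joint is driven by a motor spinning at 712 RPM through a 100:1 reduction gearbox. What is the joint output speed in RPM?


omega_joint = omega_motor / N = 712 / 100 = 7.1200

7.1200 RPM


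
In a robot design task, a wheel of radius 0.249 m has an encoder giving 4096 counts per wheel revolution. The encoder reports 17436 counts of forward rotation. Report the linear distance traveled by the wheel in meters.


revs = 17436/4096 = 4.256836
d = revs * 2*pi*r = 4.256836 * 2*pi*0.249 = 6.6599

6.6599 m


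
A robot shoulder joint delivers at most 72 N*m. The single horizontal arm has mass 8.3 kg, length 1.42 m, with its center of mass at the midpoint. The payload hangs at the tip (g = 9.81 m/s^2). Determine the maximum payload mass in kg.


tau_arm = m_arm*g*(L/2) = 8.3*9.81*1.42/2 = 57.8103 N*m
tau_payload = tau_max - tau_arm = 72 - 57.8103 = 14.1897
m_payload = tau_payload / (g*L) = 14.1897 / (9.81*1.42) = 1.0186

1.0186 kg


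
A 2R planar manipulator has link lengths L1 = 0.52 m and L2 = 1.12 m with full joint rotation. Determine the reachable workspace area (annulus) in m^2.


r_max = L1 + L2 = 1.6400, r_min = |L1 - L2| = 0.6000
A = pi*(r_max^2 - r_min^2) = pi*(2.6896 - 0.3600) = 7.3187

7.3187 m^2


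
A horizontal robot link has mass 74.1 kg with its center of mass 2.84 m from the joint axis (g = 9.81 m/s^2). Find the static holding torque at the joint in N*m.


tau = m*g*L = 74.1 * 9.81 * 2.84 = 2064.4556

2064.4556 N*m


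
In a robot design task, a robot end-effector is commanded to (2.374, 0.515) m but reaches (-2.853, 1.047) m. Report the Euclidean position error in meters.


dx = -2.853 - (2.374) = -5.2270, dy = 1.047 - (0.515) = 0.5320
err = sqrt(27.321529 + 0.283024) = 5.2540

5.2540 m


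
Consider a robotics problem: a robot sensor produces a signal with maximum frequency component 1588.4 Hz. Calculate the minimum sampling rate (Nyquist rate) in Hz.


f_s,min = 2*f_max = 2*1588.4 = 3176.8000

3176.8000 Hz


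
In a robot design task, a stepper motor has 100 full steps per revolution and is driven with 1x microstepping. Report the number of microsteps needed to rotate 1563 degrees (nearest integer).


step_size = 360/(100*1) = 360/100 = 3.600000 deg
n = 1563/(360/100) = 1563*100/360 = 434.1667 -> 434

434 steps


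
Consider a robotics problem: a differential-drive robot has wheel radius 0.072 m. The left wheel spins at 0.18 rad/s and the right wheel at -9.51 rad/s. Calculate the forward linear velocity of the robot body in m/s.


v = r*(wR + wL)/2 = 0.072*(-9.51 + 0.18)/2 = -0.3359

-0.3359 m/s


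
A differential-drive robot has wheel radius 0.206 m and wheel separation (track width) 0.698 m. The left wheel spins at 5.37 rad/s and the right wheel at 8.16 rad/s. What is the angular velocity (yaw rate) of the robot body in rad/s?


omega = r*(wR - wL)/L = 0.206*(8.16 - (5.37))/0.698 = 0.8234

0.8234 rad/s


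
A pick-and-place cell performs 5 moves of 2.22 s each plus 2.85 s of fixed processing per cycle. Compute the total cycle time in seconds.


T = 5*2.22 + 2.85 = 13.9500

13.9500 s


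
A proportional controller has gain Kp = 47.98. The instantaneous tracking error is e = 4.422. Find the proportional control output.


u_P = Kp * e = 47.98 * 4.422 = 212.1676

212.1676


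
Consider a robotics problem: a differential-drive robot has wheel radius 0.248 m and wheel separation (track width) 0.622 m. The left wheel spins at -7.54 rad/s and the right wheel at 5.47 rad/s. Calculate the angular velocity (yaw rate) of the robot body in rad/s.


omega = r*(wR - wL)/L = 0.248*(5.47 - (-7.54))/0.622 = 5.1873

5.1873 rad/s


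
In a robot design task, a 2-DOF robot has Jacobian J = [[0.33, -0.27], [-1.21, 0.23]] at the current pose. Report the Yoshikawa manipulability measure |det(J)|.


det(J) = 0.33*0.23 - (-0.27)*(-1.21) = -0.2508
|det(J)| = 0.2508

0.2508


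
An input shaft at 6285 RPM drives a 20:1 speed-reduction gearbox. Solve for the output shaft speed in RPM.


omega_out = omega_in / N = 6285 / 20 = 314.2500

314.2500 RPM


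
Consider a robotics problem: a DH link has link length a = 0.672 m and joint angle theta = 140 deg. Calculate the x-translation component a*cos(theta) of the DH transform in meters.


a*cos(theta) = 0.672*cos(140 deg) = -0.5148

-0.5148 m


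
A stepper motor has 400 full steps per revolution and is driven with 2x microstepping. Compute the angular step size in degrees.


step = 360/(400*2) = 360/800 = 0.4500

0.4500 degrees


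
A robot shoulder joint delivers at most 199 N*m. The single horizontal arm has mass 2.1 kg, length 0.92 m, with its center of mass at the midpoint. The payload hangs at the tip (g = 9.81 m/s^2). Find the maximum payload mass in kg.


tau_arm = m_arm*g*(L/2) = 2.1*9.81*0.92/2 = 9.4765 N*m
tau_payload = tau_max - tau_arm = 199 - 9.4765 = 189.5235
m_payload = tau_payload / (g*L) = 189.5235 / (9.81*0.92) = 20.9994

20.9994 kg


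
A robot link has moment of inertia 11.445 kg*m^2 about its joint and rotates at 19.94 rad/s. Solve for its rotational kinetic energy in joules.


KE = (1/2)*I*omega^2 = 0.5*11.445*19.94^2 = 2275.2866

2275.2866 J


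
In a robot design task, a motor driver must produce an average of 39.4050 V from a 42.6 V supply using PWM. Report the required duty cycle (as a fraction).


D = V_avg/V_supply = 39.4050/42.6 = 0.9250

0.9250


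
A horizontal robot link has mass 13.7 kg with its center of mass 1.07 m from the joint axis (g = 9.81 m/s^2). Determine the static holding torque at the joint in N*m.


tau = m*g*L = 13.7 * 9.81 * 1.07 = 143.8048

143.8048 N*m


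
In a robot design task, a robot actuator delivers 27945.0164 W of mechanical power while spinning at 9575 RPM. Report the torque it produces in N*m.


omega = 9575 * 2*pi/60 = 1002.691655 rad/s
tau = P / omega = 27945.0164 / 1002.691655 = 27.8700

27.8700 N*m


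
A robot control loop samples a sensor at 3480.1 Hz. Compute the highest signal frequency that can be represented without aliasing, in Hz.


f_max = f_s/2 = 3480.1/2 = 1740.0500

1740.0500 Hz


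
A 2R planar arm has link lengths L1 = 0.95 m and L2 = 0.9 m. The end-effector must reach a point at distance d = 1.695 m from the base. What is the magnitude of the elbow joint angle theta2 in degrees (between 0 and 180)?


cos(th2) = (d^2 - L1^2 - L2^2)/(2*L1*L2) = (1.695^2 - 0.95^2 - 0.9^2)/(2*0.95*0.9) = 0.67866959
th2 = acos(0.67866959) = 47.2602 deg

47.2602 degrees


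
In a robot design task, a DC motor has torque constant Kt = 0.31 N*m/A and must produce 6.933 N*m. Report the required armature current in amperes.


I = tau / Kt = 6.933/0.31 = 22.3645

22.3645 A


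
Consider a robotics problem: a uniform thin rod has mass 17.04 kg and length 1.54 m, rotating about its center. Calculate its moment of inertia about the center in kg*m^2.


I = (1/12)*m*L^2 = (1/12)*17.04*1.54^2 = 3.3677

3.3677 kg*m^2


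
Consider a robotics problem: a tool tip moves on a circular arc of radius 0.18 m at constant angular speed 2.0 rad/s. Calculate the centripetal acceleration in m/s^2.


a_c = omega^2 * r = 2.0^2 * 0.18 = 0.7200

0.7200 m/s^2


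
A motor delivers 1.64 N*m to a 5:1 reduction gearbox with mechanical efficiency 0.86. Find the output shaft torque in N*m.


tau_out = tau_in * N * eta = 1.64 * 5 * 0.86 = 7.0520

7.0520 N*m


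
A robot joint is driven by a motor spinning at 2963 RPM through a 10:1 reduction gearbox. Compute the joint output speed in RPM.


omega_joint = omega_motor / N = 2963 / 10 = 296.3000

296.3000 RPM


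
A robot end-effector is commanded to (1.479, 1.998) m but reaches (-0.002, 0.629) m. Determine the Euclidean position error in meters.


dx = -0.002 - (1.479) = -1.4810, dy = 0.629 - (1.998) = -1.3690
err = sqrt(2.193361 + 1.874161) = 2.0168

2.0168 m


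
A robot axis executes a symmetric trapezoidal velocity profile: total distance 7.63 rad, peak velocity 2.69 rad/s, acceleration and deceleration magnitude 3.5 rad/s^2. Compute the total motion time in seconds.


t_acc = v/a = 2.69/3.5 = 0.768571 s
d_acc = v^2/(2a) = 1.033729 rad (each ramp)
d_cruise = 7.63 - 2*1.033729 = 5.562542 rad
t_cruise = 5.562542/2.69 = 2.067859 s
t_total = 2*0.768571 + 2.067859 = 3.6050

3.6050 s


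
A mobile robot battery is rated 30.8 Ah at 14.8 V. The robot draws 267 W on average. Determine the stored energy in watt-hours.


E = capacity * V = 30.8*14.8 = 455.8400

455.8400 Wh


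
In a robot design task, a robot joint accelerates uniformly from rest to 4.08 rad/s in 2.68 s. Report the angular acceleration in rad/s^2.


alpha = delta_omega / t = 4.08 / 2.68 = 1.5224

1.5224 rad/s^2


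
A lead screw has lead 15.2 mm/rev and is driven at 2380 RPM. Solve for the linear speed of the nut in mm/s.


v = lead * (RPM/60) = 15.2*2380/60 = 602.9333

602.9333 mm/s


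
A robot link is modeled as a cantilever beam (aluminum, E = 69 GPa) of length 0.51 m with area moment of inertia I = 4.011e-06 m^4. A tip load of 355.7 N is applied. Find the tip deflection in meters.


delta = F*L^3/(3*E*I) = 355.7*0.51^3/(3*6.900e+10*4.011e-06)
      = 47.1839607/830277 = 5.6829e-05

5.6829e-05 m


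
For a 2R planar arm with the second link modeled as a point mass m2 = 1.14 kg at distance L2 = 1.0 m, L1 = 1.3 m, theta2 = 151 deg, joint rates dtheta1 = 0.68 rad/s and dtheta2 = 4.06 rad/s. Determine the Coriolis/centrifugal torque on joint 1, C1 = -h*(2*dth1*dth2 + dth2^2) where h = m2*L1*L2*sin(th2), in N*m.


h = m2*L1*L2*sin(th2) = 1.14*1.3*1.0*sin(151 deg) = 0.718488
C1 = -h*(2*0.68*4.06 + 4.06^2) = -0.718488*22.0052 = -15.8105

-15.8105 N*m


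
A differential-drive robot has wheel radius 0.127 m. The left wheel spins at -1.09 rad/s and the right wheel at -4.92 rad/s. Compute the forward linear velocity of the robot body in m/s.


v = r*(wR + wL)/2 = 0.127*(-4.92 + -1.09)/2 = -0.3816

-0.3816 m/s


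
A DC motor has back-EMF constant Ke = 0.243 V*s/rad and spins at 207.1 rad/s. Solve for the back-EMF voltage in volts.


V_emf = Ke * omega = 0.243*207.1 = 50.3253

50.3253 V


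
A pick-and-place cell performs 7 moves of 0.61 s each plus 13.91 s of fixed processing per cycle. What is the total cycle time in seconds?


T = 7*0.61 + 13.91 = 18.1800

18.1800 s


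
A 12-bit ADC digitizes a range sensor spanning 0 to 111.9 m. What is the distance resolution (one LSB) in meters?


res = range / 2^n = 111.9/2^12 = 111.9/4096 = 0.0273

0.0273 m


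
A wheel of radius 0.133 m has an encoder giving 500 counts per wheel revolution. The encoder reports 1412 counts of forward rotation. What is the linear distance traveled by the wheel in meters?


revs = 1412/500 = 2.824000
d = revs * 2*pi*r = 2.824000 * 2*pi*0.133 = 2.3599

2.3599 m


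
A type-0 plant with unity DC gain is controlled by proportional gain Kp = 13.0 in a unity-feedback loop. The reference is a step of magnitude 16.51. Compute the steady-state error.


e_ss = R/(1 + Kp) = 16.51/(1 + 13.0) = 16.51/14.0000 = 1.1793

1.1793


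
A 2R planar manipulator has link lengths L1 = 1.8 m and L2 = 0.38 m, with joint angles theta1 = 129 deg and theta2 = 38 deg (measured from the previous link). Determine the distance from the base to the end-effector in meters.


x = L1*cos(th1) + L2*cos(th1+th2) = -1.503037
y = L1*sin(th1) + L2*sin(th1+th2) = 1.484344
d = sqrt(x^2 + y^2) = sqrt(2.259120 + 2.203277) = 2.1124

2.1124 m


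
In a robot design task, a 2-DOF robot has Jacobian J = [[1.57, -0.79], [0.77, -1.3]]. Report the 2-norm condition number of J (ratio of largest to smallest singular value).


JJ^T eigenvalues: trace(JJ^T) = 5.3719, det(JJ^T) = det(J)^2 = 2.05262929
s_max^2 = (5.3719 + sqrt(20.64679245))/2 = 4.95788708
s_min^2 = (5.3719 - sqrt(20.64679245))/2 = 0.41401292
kappa = s_max/s_min = sqrt(4.95788708/0.41401292) = 3.4605

3.4605


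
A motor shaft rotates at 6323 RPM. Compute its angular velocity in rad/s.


omega = 6323 * 2*pi/60 = 662.1430

662.1430 rad/s


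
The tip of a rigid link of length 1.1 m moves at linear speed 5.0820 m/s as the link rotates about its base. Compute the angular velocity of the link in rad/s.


omega = v / L = 5.0820 / 1.1 = 4.6200

4.6200 rad/s


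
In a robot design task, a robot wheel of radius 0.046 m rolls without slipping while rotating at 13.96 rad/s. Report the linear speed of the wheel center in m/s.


v = omega * r = 13.96 * 0.046 = 0.6422

0.6422 m/s


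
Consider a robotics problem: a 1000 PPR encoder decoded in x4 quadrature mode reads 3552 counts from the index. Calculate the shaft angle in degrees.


angle = counts * 360 / (PPR*4) = 3552 * 360 / 4000 = 319.6800

319.6800 degrees


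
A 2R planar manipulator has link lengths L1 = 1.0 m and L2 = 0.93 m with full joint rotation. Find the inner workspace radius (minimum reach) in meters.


r_min = |L1 - L2| = |1.0 - 0.93| = 0.0700

0.0700 m


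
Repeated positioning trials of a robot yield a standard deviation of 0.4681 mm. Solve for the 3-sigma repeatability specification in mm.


repeatability = 3*sigma = 3*0.4681 = 1.4043

1.4043 mm


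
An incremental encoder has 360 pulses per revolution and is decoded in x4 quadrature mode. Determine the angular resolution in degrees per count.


resolution = 360 / (PPR * 4) = 360 / 1440 = 0.2500

0.2500 degrees


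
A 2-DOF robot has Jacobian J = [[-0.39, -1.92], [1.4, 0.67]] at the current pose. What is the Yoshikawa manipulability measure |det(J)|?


det(J) = -0.39*0.67 - (-1.92)*(1.4) = 2.4267
|det(J)| = 2.4267

2.4267


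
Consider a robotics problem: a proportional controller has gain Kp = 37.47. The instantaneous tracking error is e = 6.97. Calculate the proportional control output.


u_P = Kp * e = 37.47 * 6.97 = 261.1659

261.1659


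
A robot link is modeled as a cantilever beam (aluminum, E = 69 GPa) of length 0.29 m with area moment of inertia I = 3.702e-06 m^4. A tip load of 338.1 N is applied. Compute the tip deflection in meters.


delta = F*L^3/(3*E*I) = 338.1*0.29^3/(3*6.900e+10*3.702e-06)
      = 8.2459209/766314 = 1.0760e-05

1.0760e-05 m


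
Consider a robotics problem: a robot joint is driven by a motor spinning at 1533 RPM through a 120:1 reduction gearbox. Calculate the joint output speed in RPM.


omega_joint = omega_motor / N = 1533 / 120 = 12.7750

12.7750 RPM


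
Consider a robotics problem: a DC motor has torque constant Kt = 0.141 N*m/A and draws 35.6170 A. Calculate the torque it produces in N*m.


tau = Kt * I = 0.141*35.6170 = 5.0220

5.0220 N*m


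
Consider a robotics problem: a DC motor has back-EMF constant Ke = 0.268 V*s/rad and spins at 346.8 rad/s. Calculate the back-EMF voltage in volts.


V_emf = Ke * omega = 0.268*346.8 = 92.9424

92.9424 V


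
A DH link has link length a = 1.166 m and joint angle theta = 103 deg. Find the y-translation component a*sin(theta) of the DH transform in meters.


a*sin(theta) = 1.166*sin(103 deg) = 1.1361

1.1361 m


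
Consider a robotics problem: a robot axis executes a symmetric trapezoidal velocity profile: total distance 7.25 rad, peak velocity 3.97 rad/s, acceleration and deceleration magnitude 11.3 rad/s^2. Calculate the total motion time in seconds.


t_acc = v/a = 3.97/11.3 = 0.351327 s
d_acc = v^2/(2a) = 0.697385 rad (each ramp)
d_cruise = 7.25 - 2*0.697385 = 5.855230 rad
t_cruise = 5.855230/3.97 = 1.474869 s
t_total = 2*0.351327 + 1.474869 = 2.1775

2.1775 s


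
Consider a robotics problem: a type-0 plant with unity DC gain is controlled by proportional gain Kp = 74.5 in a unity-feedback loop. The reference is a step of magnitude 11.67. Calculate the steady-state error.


e_ss = R/(1 + Kp) = 11.67/(1 + 74.5) = 11.67/75.5000 = 0.1546

0.1546


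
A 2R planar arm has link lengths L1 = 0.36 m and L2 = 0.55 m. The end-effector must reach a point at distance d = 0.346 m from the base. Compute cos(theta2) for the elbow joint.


cos(th2) = (d^2 - L1^2 - L2^2)/(2*L1*L2) = (0.346^2 - 0.36^2 - 0.55^2)/(2*0.36*0.55) = -0.7888

-0.7888


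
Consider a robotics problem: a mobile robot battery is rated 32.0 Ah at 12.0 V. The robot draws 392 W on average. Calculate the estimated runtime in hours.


E = 32.0*12.0 = 384.0000 Wh
t = E/P = 384.0000/392 = 0.9796

0.9796 hours


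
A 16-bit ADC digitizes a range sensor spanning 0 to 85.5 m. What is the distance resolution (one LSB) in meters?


res = range / 2^n = 85.5/2^16 = 85.5/65536 = 0.0013

0.0013 m


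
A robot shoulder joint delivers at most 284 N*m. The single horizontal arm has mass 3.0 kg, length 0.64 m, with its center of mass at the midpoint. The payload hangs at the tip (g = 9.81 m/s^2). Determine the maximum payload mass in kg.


tau_arm = m_arm*g*(L/2) = 3.0*9.81*0.64/2 = 9.4176 N*m
tau_payload = tau_max - tau_arm = 284 - 9.4176 = 274.5824
m_payload = tau_payload / (g*L) = 274.5824 / (9.81*0.64) = 43.7345

43.7345 kg


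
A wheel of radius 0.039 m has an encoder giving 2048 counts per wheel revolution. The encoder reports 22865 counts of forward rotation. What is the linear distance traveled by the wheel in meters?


revs = 22865/2048 = 11.164551
d = revs * 2*pi*r = 11.164551 * 2*pi*0.039 = 2.7358

2.7358 m


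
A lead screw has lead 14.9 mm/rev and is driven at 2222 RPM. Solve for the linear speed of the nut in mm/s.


v = lead * (RPM/60) = 14.9*2222/60 = 551.7967

551.7967 mm/s


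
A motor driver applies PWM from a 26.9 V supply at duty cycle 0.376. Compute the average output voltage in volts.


V_avg = V_supply * D = 26.9*0.376 = 10.1144

10.1144 V


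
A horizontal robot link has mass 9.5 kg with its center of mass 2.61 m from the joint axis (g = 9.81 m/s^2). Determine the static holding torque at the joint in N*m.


tau = m*g*L = 9.5 * 9.81 * 2.61 = 243.2390

243.2390 N*m


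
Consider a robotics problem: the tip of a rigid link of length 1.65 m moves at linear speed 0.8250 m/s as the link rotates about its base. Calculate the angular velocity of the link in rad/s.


omega = v / L = 0.8250 / 1.65 = 0.5000

0.5000 rad/s


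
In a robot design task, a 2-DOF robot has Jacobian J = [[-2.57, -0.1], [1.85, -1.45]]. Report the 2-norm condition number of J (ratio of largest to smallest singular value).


JJ^T eigenvalues: trace(JJ^T) = 12.1399, det(JJ^T) = det(J)^2 = 15.29983225
s_max^2 = (12.1399 + sqrt(86.17784301))/2 = 10.71155110
s_min^2 = (12.1399 - sqrt(86.17784301))/2 = 1.42834890
kappa = s_max/s_min = sqrt(10.71155110/1.42834890) = 2.7385

2.7385


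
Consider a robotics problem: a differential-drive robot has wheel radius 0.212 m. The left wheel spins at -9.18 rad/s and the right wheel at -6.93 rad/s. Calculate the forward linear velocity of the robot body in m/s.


v = r*(wR + wL)/2 = 0.212*(-6.93 + -9.18)/2 = -1.7077

-1.7077 m/s


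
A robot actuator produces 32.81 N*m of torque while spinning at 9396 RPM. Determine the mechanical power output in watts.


omega = 9396 * 2*pi/60 = 983.946819 rad/s
P = tau * omega = 32.81 * 983.946819 = 32283.2951

32283.2951 W


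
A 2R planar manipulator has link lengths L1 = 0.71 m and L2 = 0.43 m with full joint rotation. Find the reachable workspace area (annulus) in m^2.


r_max = L1 + L2 = 1.1400, r_min = |L1 - L2| = 0.2800
A = pi*(r_max^2 - r_min^2) = pi*(1.2996 - 0.0784) = 3.8365

3.8365 m^2


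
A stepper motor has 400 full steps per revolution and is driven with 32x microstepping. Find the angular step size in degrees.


step = 360/(400*32) = 360/12800 = 0.0281

0.0281 degrees


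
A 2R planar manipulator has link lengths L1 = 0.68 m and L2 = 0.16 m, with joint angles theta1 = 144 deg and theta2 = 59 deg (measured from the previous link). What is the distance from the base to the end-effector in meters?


x = L1*cos(th1) + L2*cos(th1+th2) = -0.697412
y = L1*sin(th1) + L2*sin(th1+th2) = 0.337177
d = sqrt(x^2 + y^2) = sqrt(0.486383 + 0.113688) = 0.7746

0.7746 m


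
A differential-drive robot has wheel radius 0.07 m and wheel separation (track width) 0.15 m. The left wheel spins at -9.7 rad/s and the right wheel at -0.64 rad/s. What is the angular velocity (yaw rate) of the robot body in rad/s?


omega = r*(wR - wL)/L = 0.07*(-0.64 - (-9.7))/0.15 = 4.2280

4.2280 rad/s


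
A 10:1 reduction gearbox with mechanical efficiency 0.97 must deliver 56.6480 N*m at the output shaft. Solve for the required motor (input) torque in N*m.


tau_in = tau_out / (N * eta) = 56.6480 / (10 * 0.97) = 5.8400

5.8400 N*m


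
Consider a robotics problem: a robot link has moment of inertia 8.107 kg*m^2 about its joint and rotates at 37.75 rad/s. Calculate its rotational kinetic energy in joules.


KE = (1/2)*I*omega^2 = 0.5*8.107*37.75^2 = 5776.4908

5776.4908 J


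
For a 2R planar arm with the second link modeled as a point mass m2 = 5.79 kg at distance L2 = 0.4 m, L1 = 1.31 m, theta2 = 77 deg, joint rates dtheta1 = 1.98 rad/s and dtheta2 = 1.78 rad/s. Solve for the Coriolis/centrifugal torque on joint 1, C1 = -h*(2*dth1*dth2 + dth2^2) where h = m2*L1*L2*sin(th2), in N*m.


h = m2*L1*L2*sin(th2) = 5.79*1.31*0.4*sin(77 deg) = 2.956200
C1 = -h*(2*1.98*1.78 + 1.78^2) = -2.956200*10.2172 = -30.2041

-30.2041 N*m


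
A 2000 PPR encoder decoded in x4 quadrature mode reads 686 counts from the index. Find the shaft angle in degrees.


angle = counts * 360 / (PPR*4) = 686 * 360 / 8000 = 30.8700

30.8700 degrees


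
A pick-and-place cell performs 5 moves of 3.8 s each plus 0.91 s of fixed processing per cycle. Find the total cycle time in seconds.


T = 5*3.8 + 0.91 = 19.9100

19.9100 s


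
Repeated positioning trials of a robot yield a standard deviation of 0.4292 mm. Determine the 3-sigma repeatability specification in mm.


repeatability = 3*sigma = 3*0.4292 = 1.2876

1.2876 mm


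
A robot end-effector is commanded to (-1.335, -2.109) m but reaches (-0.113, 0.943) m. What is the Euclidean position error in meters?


dx = -0.113 - (-1.335) = 1.2220, dy = 0.943 - (-2.109) = 3.0520
err = sqrt(1.493284 + 9.314704) = 3.2876

3.2876 m


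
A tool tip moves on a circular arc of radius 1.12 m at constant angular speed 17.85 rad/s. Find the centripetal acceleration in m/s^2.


a_c = omega^2 * r = 17.85^2 * 1.12 = 356.8572

356.8572 m/s^2


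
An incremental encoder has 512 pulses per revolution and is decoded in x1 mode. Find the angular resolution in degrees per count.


resolution = 360 / (PPR * 1) = 360 / 512 = 0.7031

0.7031 degrees


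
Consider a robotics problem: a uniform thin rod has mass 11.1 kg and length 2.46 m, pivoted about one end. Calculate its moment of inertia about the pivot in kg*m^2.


I = (1/3)*m*L^2 = (1/3)*11.1*2.46^2 = 22.3909

22.3909 kg*m^2


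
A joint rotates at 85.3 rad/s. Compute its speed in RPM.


RPM = 85.3 * 60/(2*pi) = 814.5550

814.5550 RPM


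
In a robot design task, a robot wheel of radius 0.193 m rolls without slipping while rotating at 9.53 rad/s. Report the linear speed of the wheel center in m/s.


v = omega * r = 9.53 * 0.193 = 1.8393

1.8393 m/s


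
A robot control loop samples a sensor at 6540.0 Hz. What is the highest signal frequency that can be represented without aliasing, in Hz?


f_max = f_s/2 = 6540.0/2 = 3270.0000

3270.0000 Hz


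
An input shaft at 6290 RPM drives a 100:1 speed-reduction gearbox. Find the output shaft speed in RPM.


omega_out = omega_in / N = 6290 / 100 = 62.9000

62.9000 RPM


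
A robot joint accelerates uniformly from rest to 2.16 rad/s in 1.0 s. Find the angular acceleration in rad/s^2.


alpha = delta_omega / t = 2.16 / 1.0 = 2.1600

2.1600 rad/s^2


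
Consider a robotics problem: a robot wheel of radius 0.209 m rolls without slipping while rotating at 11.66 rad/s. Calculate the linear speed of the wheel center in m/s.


v = omega * r = 11.66 * 0.209 = 2.4369

2.4369 m/s


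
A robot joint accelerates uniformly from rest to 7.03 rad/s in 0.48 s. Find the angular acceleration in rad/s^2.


alpha = delta_omega / t = 7.03 / 0.48 = 14.6458

14.6458 rad/s^2


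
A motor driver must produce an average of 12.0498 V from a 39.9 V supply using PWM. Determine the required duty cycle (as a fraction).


D = V_avg/V_supply = 12.0498/39.9 = 0.3020

0.3020


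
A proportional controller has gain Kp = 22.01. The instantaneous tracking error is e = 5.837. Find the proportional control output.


u_P = Kp * e = 22.01 * 5.837 = 128.4724

128.4724


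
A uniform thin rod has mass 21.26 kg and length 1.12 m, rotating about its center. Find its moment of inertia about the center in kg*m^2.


I = (1/12)*m*L^2 = (1/12)*21.26*1.12^2 = 2.2224

2.2224 kg*m^2


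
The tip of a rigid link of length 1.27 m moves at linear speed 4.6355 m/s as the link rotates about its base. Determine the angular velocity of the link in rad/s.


omega = v / L = 4.6355 / 1.27 = 3.6500

3.6500 rad/s


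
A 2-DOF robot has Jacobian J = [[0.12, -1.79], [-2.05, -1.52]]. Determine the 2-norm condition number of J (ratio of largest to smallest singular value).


JJ^T eigenvalues: trace(JJ^T) = 9.7314, det(JJ^T) = det(J)^2 = 14.83713361
s_max^2 = (9.7314 + sqrt(35.35161152))/2 = 7.83856106
s_min^2 = (9.7314 - sqrt(35.35161152))/2 = 1.89283894
kappa = s_max/s_min = sqrt(7.83856106/1.89283894) = 2.0350

2.0350


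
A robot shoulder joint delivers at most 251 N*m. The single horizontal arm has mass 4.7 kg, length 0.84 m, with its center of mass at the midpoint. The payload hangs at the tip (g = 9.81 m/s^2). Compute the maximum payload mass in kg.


tau_arm = m_arm*g*(L/2) = 4.7*9.81*0.84/2 = 19.3649 N*m
tau_payload = tau_max - tau_arm = 251 - 19.3649 = 231.6351
m_payload = tau_payload / (g*L) = 231.6351 / (9.81*0.84) = 28.1097

28.1097 kg


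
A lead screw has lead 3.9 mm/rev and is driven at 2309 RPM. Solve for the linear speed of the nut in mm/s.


v = lead * (RPM/60) = 3.9*2309/60 = 150.0850

150.0850 mm/s


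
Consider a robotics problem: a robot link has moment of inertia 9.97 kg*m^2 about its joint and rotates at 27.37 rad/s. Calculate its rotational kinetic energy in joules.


KE = (1/2)*I*omega^2 = 0.5*9.97*27.37^2 = 3734.3477

3734.3477 J


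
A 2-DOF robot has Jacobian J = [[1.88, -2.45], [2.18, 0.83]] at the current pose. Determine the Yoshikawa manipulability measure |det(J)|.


det(J) = 1.88*0.83 - (-2.45)*(2.18) = 6.9014
|det(J)| = 6.9014

6.9014


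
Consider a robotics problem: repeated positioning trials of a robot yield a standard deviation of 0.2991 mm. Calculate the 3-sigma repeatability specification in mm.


repeatability = 3*sigma = 3*0.2991 = 0.8973

0.8973 mm


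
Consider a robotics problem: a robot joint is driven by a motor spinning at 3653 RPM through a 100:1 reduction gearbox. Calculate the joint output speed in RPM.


omega_joint = omega_motor / N = 3653 / 100 = 36.5300

36.5300 RPM


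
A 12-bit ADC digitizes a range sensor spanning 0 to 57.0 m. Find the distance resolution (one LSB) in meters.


res = range / 2^n = 57.0/2^12 = 57.0/4096 = 0.0139

0.0139 m


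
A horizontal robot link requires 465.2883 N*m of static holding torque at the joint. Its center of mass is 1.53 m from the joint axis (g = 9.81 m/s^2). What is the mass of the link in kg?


m = tau / (g*L) = 465.2883 / (9.81 * 1.53) = 31.0000

31.0000 kg


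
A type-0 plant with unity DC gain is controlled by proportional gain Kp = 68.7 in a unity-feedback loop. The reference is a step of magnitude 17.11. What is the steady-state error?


e_ss = R/(1 + Kp) = 17.11/(1 + 68.7) = 17.11/69.7000 = 0.2455

0.2455


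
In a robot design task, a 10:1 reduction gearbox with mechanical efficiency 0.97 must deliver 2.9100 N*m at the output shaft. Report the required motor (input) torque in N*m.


tau_in = tau_out / (N * eta) = 2.9100 / (10 * 0.97) = 0.3000

0.3000 N*m


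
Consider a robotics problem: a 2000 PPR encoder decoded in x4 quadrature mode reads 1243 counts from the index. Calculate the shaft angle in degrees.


angle = counts * 360 / (PPR*4) = 1243 * 360 / 8000 = 55.9350

55.9350 degrees


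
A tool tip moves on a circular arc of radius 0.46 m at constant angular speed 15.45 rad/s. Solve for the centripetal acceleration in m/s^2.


a_c = omega^2 * r = 15.45^2 * 0.46 = 109.8032

109.8032 m/s^2


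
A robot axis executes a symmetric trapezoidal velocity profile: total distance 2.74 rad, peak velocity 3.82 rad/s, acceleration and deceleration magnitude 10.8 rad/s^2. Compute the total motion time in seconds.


t_acc = v/a = 3.82/10.8 = 0.353704 s
d_acc = v^2/(2a) = 0.675574 rad (each ramp)
d_cruise = 2.74 - 2*0.675574 = 1.388852 rad
t_cruise = 1.388852/3.82 = 0.363574 s
t_total = 2*0.353704 + 0.363574 = 1.0710

1.0710 s


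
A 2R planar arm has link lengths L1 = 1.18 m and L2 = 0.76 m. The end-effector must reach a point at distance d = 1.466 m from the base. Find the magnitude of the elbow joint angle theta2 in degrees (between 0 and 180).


cos(th2) = (d^2 - L1^2 - L2^2)/(2*L1*L2) = (1.466^2 - 1.18^2 - 0.76^2)/(2*1.18*0.76) = 0.09988626
th2 = acos(0.09988626) = 84.2674 deg

84.2674 degrees


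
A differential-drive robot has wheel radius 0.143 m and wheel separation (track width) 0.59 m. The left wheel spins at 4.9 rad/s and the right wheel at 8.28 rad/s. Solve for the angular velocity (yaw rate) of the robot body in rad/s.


omega = r*(wR - wL)/L = 0.143*(8.28 - (4.9))/0.59 = 0.8192

0.8192 rad/s


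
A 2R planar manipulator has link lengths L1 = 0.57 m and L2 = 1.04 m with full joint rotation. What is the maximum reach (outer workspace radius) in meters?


r_max = L1 + L2 = 0.57 + 1.04 = 1.6100

1.6100 m


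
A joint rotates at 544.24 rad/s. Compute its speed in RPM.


RPM = 544.24 * 60/(2*pi) = 5197.1092

5197.1092 RPM


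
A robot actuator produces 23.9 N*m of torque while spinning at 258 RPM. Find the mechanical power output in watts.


omega = 258 * 2*pi/60 = 27.017697 rad/s
P = tau * omega = 23.9 * 27.017697 = 645.7230

645.7230 W
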